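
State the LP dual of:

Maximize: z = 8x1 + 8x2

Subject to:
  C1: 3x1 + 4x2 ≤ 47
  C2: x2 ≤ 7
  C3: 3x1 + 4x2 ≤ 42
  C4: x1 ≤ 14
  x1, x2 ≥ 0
Minimize: z = 47y1 + 7y2 + 42y3 + 14y4

Subject to:
  C1: -3y1 - 3y3 - y4 ≤ -8
  C2: -4y1 - y2 - 4y3 ≤ -8
  y1, y2, y3, y4 ≥ 0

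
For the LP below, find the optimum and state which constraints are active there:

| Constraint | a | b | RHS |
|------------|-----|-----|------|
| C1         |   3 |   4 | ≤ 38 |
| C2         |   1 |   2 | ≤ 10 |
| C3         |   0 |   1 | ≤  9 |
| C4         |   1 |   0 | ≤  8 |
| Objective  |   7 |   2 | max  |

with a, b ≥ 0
Optimal: a = 8, b = 1
Slack at optimum:
  C1: slack = 10
  C2: slack = 0 (binding)
  C3: slack = 8
  C4: slack = 0 (binding)
  a ≥ 0: a = 8
  b ≥ 0: b = 1
Binding constraints: C2, C4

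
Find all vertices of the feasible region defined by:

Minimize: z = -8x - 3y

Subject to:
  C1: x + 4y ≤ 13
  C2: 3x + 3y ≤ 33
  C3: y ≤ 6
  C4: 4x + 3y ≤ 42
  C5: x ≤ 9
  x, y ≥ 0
Each vertex is the intersection of two constraint boundaries that also satisfies all remaining constraints:
  x = 0 and y = 0 → (0, 0)
  x = 9 and y = 0 → (9, 0)
  x + 4y = 13 and x = 9 → (9, 1)
  x + 4y = 13 and x = 0 → (0, 3.25)

Vertices: (0, 0), (9, 0), (9, 1), (0, 3.25)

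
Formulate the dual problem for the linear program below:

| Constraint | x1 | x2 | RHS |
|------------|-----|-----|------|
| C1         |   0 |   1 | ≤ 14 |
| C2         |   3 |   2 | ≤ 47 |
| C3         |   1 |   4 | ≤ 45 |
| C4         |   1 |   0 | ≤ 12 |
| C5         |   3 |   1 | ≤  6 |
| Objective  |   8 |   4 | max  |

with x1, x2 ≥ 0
Minimize: z = 14y1 + 47y2 + 45y3 + 12y4 + 6y5

Subject to:
  C1: -3y2 - y3 - y4 - 3y5 ≤ -8
  C2: -y1 - 2y2 - 4y3 - y5 ≤ -4
  y1, y2, y3, y4, y5 ≥ 0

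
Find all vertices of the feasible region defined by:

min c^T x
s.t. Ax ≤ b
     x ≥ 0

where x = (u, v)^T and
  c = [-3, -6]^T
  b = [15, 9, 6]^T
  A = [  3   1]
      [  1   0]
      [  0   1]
Each vertex is the intersection of two constraint boundaries that also satisfies all remaining constraints:
  u = 0 and v = 0 → (0, 0)
  3u + v = 15 and v = 0 → (5, 0)
  3u + v = 15 and v = 6 → (3, 6)
  v = 6 and u = 0 → (0, 6)

Vertices: (0, 0), (5, 0), (3, 6), (0, 6)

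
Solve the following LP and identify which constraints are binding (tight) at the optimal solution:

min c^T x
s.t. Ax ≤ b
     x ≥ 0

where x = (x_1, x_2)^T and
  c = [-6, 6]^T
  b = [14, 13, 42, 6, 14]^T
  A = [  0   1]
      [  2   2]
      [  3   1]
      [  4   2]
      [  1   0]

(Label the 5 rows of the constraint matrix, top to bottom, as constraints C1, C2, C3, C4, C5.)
Optimal: x_1 = 1.5, x_2 = 0
Binding: C4, x_2 ≥ 0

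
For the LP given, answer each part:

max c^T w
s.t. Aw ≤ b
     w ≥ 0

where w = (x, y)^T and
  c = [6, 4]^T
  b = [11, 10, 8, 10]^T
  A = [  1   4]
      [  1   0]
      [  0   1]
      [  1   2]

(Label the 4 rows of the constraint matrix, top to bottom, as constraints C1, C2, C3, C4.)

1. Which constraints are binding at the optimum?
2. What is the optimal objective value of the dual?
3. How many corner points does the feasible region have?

1. C2, C4, y ≥ 0
2. 60 (by strong duality, equal to the primal optimum)
3. 4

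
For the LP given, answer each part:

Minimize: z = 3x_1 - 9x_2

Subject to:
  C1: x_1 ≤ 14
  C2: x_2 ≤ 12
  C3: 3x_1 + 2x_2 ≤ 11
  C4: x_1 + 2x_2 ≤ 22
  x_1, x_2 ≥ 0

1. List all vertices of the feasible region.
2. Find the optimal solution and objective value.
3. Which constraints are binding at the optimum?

1. (0, 0), (3.667, 0), (0, 5.5)
2. x_1 = 0, x_2 = 5.5, z = -49.5
3. C3, x_1 ≥ 0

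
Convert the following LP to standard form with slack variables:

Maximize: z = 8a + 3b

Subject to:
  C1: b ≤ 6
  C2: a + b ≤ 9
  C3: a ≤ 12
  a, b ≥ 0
max z = 8a + 3b

s.t.
  b + s1 = 6
  a + b + s2 = 9
  a + s3 = 12
  a, b, s1, s2, s3 ≥ 0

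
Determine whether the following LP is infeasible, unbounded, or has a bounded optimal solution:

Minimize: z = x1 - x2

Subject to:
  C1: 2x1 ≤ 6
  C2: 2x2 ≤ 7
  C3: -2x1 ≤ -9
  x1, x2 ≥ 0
C1 requires 2x1 ≤ 6, while C3 (-2x1 ≤ -9) is equivalent to 2x1 ≥ 9. Together they would need 9 ≤ 2x1 ≤ 6, which is impossible since 9 > 6. No point satisfies all constraints.

The feasible region is empty; the LP is infeasible.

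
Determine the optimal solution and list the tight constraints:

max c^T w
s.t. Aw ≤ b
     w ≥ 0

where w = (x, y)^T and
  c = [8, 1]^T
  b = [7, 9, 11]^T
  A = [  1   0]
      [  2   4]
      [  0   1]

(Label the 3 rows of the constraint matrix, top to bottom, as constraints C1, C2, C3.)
Optimal: x = 4.5, y = 0
Slack at optimum:
  C1: slack = 2.5
  C2: slack = 0 (binding)
  C3: slack = 11
  x ≥ 0: x = 4.5
  y ≥ 0: y = 0 (binding)
Binding constraints: C2, y ≥ 0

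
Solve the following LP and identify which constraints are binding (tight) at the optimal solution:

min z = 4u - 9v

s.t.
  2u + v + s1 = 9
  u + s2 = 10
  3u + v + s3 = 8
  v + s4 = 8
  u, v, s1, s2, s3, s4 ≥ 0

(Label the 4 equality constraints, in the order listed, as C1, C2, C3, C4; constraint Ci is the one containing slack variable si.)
Optimal: u = 0, v = 8
Slack at optimum:
  C1: slack = 1
  C2: slack = 10
  C3: slack = 0 (binding)
  C4: slack = 0 (binding)
  u ≥ 0: u = 0 (binding)
  v ≥ 0: v = 8
Binding constraints: C3, C4, u ≥ 0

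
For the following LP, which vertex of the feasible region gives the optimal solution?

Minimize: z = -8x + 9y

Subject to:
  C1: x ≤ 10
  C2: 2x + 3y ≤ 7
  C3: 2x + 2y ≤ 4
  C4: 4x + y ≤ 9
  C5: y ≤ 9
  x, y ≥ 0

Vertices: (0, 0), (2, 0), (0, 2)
(2, 0) with z = -16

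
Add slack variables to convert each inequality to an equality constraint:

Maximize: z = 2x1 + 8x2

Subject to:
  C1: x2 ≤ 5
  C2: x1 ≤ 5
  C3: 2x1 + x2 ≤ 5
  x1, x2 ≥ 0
max z = 2x1 + 8x2

s.t.
  x2 + s1 = 5
  x1 + s2 = 5
  2x1 + x2 + s3 = 5
  x1, x2, s1, s2, s3 ≥ 0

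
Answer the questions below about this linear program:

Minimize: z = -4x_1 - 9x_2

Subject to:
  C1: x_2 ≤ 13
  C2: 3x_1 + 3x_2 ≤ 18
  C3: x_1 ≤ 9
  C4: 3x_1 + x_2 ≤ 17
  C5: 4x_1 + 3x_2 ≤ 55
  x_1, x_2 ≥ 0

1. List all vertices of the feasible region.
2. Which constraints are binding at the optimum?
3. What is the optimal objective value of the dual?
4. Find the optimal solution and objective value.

1. (0, 0), (5.667, 0), (5.5, 0.5), (0, 6)
2. C2, x_1 ≥ 0
3. -54 (by strong duality, equal to the primal optimum)
4. x_1 = 0, x_2 = 6, z = -54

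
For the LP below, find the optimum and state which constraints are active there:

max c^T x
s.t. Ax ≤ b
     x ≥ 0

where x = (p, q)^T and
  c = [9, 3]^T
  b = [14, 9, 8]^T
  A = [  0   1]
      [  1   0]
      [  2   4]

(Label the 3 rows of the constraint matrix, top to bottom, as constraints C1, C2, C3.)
Optimal: p = 4, q = 0
Slack at optimum:
  C1: slack = 14
  C2: slack = 5
  C3: slack = 0 (binding)
  p ≥ 0: p = 4
  q ≥ 0: q = 0 (binding)
Binding constraints: C3, q ≥ 0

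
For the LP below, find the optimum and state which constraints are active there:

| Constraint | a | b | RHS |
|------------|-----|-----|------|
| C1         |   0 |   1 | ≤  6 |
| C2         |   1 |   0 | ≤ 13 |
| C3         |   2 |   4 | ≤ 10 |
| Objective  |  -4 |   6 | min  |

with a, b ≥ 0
Optimal: a = 5, b = 0
Slack at optimum:
  C1: slack = 6
  C2: slack = 8
  C3: slack = 0 (binding)
  a ≥ 0: a = 5
  b ≥ 0: b = 0 (binding)
Binding constraints: C3, b ≥ 0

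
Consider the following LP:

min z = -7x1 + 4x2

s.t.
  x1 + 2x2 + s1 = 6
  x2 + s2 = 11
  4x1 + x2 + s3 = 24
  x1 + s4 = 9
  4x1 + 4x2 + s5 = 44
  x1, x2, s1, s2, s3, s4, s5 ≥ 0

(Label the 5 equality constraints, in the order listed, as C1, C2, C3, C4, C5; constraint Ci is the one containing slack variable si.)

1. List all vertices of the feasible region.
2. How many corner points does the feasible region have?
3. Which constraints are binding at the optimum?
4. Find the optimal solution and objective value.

1. (0, 0), (6, 0), (0, 3)
2. 3
3. C1, C3, x2 ≥ 0
4. x1 = 6, x2 = 0, z = -42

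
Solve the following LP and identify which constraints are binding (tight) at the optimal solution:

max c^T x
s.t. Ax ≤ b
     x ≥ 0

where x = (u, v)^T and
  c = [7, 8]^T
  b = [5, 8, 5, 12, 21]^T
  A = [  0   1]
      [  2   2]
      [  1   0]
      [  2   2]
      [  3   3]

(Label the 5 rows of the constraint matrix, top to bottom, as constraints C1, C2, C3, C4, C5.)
Optimal: u = 0, v = 4
Binding: C2, u ≥ 0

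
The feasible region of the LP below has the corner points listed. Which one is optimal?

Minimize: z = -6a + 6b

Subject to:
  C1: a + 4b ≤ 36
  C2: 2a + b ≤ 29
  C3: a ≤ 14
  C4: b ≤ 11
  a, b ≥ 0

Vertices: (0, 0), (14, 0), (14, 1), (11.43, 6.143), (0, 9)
Evaluating z = -6a + 6b at each vertex:
  (0, 0): z = 0
  (14, 0): z = -84
  (14, 1): z = -78
  (11.43, 6.143): z = -31.71
  (0, 9): z = 54

The smallest value is z = -84, attained at (14, 0).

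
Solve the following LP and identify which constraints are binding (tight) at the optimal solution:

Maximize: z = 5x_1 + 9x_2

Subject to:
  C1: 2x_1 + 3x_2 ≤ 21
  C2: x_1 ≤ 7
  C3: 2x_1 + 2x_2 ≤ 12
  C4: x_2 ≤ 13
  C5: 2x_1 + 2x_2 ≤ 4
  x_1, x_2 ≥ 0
Optimal: x_1 = 0, x_2 = 2
Slack at optimum:
  C1: slack = 15
  C2: slack = 7
  C3: slack = 8
  C4: slack = 11
  C5: slack = 0 (binding)
  x_1 ≥ 0: x_1 = 0 (binding)
  x_2 ≥ 0: x_2 = 2
Binding constraints: C5, x_1 ≥ 0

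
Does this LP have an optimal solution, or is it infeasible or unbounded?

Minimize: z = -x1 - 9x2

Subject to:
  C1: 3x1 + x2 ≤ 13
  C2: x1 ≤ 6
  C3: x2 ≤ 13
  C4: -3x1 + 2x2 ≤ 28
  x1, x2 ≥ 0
The point (0, 13) satisfies every constraint, so the LP is feasible; the constraints give x1 ≤ 6 and x2 ≤ 13, which with x1, x2 ≥ 0 keep the feasible region inside a bounded box. A feasible, bounded LP attains a finite optimum at a vertex.

Evaluating z = -x1 - 9x2 at each vertex:
  (0, 0): z = 0
  (4.333, 0): z = -4.333
  (0, 13): z = -117

Bounded optimum: z* = -117 at (0, 13).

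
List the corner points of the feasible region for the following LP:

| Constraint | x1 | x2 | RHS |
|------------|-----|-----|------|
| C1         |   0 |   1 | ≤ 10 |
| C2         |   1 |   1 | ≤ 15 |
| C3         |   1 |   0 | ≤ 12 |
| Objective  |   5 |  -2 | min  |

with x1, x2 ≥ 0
Each vertex is the intersection of two constraint boundaries that also satisfies all remaining constraints:
  x1 = 0 and x2 = 0 → (0, 0)
  x1 = 12 and x2 = 0 → (12, 0)
  x1 + x2 = 15 and x1 = 12 → (12, 3)
  x2 = 10 and x1 + x2 = 15 → (5, 10)
  x2 = 10 and x1 = 0 → (0, 10)

Vertices: (0, 0), (12, 0), (12, 3), (5, 10), (0, 10)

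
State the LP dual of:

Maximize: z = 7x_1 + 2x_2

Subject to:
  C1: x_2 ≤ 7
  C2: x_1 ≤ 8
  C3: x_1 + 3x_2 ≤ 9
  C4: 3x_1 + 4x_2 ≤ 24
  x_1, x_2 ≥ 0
Minimize: z = 7y1 + 8y2 + 9y3 + 24y4

Subject to:
  C1: -y2 - y3 - 3y4 ≤ -7
  C2: -y1 - 3y3 - 4y4 ≤ -2
  y1, y2, y3, y4 ≥ 0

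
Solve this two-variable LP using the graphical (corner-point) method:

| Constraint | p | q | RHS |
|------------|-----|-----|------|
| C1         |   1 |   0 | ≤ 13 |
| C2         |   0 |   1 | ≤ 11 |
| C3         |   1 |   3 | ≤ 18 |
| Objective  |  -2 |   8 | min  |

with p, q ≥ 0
p = 13, q = 0, z = -26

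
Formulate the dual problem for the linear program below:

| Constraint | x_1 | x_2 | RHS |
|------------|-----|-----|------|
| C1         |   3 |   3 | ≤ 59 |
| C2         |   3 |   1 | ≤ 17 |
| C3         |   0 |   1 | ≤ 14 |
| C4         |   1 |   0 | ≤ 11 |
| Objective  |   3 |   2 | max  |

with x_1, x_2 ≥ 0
Minimize: z = 59y1 + 17y2 + 14y3 + 11y4

Subject to:
  C1: -3y1 - 3y2 - y4 ≤ -3
  C2: -3y1 - y2 - y3 ≤ -2
  y1, y2, y3, y4 ≥ 0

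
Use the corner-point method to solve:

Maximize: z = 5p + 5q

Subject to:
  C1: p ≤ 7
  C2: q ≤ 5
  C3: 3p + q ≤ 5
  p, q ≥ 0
Each vertex is the intersection of two constraint boundaries that also satisfies all remaining constraints:
  p = 0 and q = 0 → (0, 0)
  3p + q = 5 and q = 0 → (1.667, 0)
  q = 5 and 3p + q = 5 → (0, 5)

Evaluating z = 5p + 5q at each vertex:
  (0, 0): z = 0
  (1.667, 0): z = 8.333
  (0, 5): z = 25

The maximum is at (0, 5) with z = 25.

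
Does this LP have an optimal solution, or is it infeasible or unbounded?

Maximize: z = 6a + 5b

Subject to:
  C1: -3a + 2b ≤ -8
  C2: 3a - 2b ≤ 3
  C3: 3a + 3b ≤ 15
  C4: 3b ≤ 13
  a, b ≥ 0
C2 requires 3a - 2b ≤ 3, while C1 (-3a + 2b ≤ -8) is equivalent to 3a - 2b ≥ 8. Together they would need 8 ≤ 3a - 2b ≤ 3, which is impossible since 8 > 3. No point satisfies all constraints.

Infeasible: no point satisfies all constraints simultaneously.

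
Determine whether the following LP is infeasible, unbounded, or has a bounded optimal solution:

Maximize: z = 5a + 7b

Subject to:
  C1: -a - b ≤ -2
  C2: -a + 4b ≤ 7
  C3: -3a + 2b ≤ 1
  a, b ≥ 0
Feasible point: (1, 1) satisfies every constraint, so the LP is feasible.
Direction d = (1, 0): for each constraint row a, a·d ≤ 0 —
  (-1)(1) + (-1)(0) = -1 ≤ 0
  (-1)(1) + (4)(0) = -1 ≤ 0
  (-3)(1) + (2)(0) = -3 ≤ 0
and d ≥ 0, so (1, 1) + t·d stays feasible for every t ≥ 0. Along this ray z = 5a + 7b changes by 5 per unit t, so z → +∞.

Unbounded: there is a feasible ray along which z → +∞.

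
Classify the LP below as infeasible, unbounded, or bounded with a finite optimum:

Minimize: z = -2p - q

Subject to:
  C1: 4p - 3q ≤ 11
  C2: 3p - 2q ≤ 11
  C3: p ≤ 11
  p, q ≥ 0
Feasible point: (0, 0) satisfies every constraint, so the LP is feasible.
Direction d = (0, 1): for each constraint row a, a·d ≤ 0 —
  (4)(0) + (-3)(1) = -3 ≤ 0
  (3)(0) + (-2)(1) = -2 ≤ 0
  (1)(0) + (0)(1) = 0 ≤ 0
and d ≥ 0, so (0, 0) + t·d stays feasible for every t ≥ 0. Along this ray z = -2p - q changes by -1 per unit t, so z → −∞.

Unbounded — the objective can decrease without bound over the feasible region.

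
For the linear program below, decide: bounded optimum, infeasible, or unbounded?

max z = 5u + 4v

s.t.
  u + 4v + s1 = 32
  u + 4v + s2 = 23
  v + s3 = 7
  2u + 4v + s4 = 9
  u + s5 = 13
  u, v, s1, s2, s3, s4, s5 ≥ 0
The point (4.5, 0) satisfies every constraint, so the LP is feasible; the constraints give u ≤ 13 and v ≤ 7, which with u, v ≥ 0 keep the feasible region inside a bounded box. A feasible, bounded LP attains a finite optimum at a vertex.

Evaluating z = 5u + 4v at each vertex:
  (0, 0): z = 0
  (4.5, 0): z = 22.5
  (0, 2.25): z = 9

Feasible with finite optimum z* = 22.5 at (4.5, 0).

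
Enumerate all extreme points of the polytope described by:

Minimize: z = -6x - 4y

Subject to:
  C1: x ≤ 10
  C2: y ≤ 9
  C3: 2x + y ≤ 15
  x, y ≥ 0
Each vertex is the intersection of two constraint boundaries that also satisfies all remaining constraints:
  x = 0 and y = 0 → (0, 0)
  2x + y = 15 and y = 0 → (7.5, 0)
  y = 9 and 2x + y = 15 → (3, 9)
  y = 9 and x = 0 → (0, 9)

Vertices: (0, 0), (7.5, 0), (3, 9), (0, 9)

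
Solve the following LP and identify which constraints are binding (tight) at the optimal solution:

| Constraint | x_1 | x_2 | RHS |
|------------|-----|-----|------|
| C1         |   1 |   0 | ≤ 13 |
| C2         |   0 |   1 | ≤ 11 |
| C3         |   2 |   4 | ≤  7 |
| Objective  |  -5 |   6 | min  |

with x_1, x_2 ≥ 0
Optimal: x_1 = 3.5, x_2 = 0
Slack at optimum:
  C1: slack = 9.5
  C2: slack = 11
  C3: slack = 0 (binding)
  x_1 ≥ 0: x_1 = 3.5
  x_2 ≥ 0: x_2 = 0 (binding)
Binding constraints: C3, x_2 ≥ 0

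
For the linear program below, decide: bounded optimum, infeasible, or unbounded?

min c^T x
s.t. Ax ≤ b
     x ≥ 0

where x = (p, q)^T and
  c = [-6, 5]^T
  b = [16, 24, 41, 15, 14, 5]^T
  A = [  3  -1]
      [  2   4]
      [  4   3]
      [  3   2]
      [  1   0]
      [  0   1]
The point (5, 0) satisfies every constraint, so the LP is feasible; the constraints give p ≤ 14 and q ≤ 5, which with p, q ≥ 0 keep the feasible region inside a bounded box. A feasible, bounded LP attains a finite optimum at a vertex.

Feasible with finite optimum z* = -30 at (5, 0).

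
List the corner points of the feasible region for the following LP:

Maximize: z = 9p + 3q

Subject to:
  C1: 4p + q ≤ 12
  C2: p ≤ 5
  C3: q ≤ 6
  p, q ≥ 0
Each vertex is the intersection of two constraint boundaries that also satisfies all remaining constraints:
  p = 0 and q = 0 → (0, 0)
  4p + q = 12 and q = 0 → (3, 0)
  4p + q = 12 and q = 6 → (1.5, 6)
  q = 6 and p = 0 → (0, 6)

Vertices: (0, 0), (3, 0), (1.5, 6), (0, 6)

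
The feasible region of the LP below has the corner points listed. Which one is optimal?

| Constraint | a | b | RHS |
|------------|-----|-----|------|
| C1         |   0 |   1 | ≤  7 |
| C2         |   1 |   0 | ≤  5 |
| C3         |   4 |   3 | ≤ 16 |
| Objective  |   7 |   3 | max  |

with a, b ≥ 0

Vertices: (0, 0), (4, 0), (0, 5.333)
Evaluating z = 7a + 3b at each vertex:
  (0, 0): z = 0
  (4, 0): z = 28
  (0, 5.333): z = 16

The largest value is z = 28, attained at (4, 0).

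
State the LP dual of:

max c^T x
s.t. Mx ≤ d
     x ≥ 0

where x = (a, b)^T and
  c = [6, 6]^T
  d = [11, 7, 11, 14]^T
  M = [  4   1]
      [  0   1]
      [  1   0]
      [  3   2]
Minimize: z = 11y1 + 7y2 + 11y3 + 14y4

Subject to:
  C1: -4y1 - y3 - 3y4 ≤ -6
  C2: -y1 - y2 - 2y4 ≤ -6
  y1, y2, y3, y4 ≥ 0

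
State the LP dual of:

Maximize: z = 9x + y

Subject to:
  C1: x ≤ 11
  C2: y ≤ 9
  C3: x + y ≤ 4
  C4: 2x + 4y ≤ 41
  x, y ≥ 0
Minimize: z = 11y1 + 9y2 + 4y3 + 41y4

Subject to:
  C1: -y1 - y3 - 2y4 ≤ -9
  C2: -y2 - y3 - 4y4 ≤ -1
  y1, y2, y3, y4 ≥ 0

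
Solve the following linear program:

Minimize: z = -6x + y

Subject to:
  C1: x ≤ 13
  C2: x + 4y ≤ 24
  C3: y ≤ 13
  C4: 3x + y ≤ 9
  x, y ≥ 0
x = 3, y = 0, z = -18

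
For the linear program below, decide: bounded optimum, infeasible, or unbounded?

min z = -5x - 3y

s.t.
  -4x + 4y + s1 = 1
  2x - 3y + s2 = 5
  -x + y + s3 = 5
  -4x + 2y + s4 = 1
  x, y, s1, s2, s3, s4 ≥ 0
Feasible point: (0, 0) satisfies every constraint, so the LP is feasible.
Direction d = (1, 1): for each constraint row a, a·d ≤ 0 —
  (-4)(1) + (4)(1) = 0 ≤ 0
  (2)(1) + (-3)(1) = -1 ≤ 0
  (-1)(1) + (1)(1) = 0 ≤ 0
  (-4)(1) + (2)(1) = -2 ≤ 0
and d ≥ 0, so (0, 0) + t·d stays feasible for every t ≥ 0. Along this ray z = -5x - 3y changes by -8 per unit t, so z → −∞.

Unbounded: there is a feasible ray along which z → −∞.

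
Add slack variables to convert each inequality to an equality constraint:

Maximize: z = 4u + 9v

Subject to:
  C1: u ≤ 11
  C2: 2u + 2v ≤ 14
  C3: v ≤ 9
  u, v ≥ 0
max z = 4u + 9v

s.t.
  u + s1 = 11
  2u + 2v + s2 = 14
  v + s3 = 9
  u, v, s1, s2, s3 ≥ 0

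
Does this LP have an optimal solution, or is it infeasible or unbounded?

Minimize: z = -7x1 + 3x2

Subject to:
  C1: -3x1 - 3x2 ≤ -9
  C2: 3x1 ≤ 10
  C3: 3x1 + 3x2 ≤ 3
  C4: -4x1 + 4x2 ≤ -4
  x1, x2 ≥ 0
C3 requires 3x1 + 3x2 ≤ 3, while C1 (-3x1 - 3x2 ≤ -9) is equivalent to 3x1 + 3x2 ≥ 9. Together they would need 9 ≤ 3x1 + 3x2 ≤ 3, which is impossible since 9 > 3. No point satisfies all constraints.

Infeasible: no point satisfies all constraints simultaneously.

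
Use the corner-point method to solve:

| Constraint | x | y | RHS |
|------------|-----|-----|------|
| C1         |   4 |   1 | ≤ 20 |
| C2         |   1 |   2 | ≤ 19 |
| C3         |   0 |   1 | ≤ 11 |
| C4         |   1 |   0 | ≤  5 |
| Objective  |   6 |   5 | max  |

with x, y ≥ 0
x = 3, y = 8, z = 58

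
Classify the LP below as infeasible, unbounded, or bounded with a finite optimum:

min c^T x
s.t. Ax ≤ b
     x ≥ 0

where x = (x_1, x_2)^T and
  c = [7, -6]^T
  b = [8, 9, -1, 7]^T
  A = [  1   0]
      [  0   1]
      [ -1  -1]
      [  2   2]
The point (0, 3.5) satisfies every constraint, so the LP is feasible; the constraints give x_1 ≤ 8 and x_2 ≤ 9, which with x_1, x_2 ≥ 0 keep the feasible region inside a bounded box. A feasible, bounded LP attains a finite optimum at a vertex.

Evaluating z = 7x_1 - 6x_2 at each vertex:
  (0, 1): z = -6
  (1, 0): z = 7
  (3.5, 0): z = 24.5
  (0, 3.5): z = -21

The LP has an optimal solution: (0, 3.5) with z = -21.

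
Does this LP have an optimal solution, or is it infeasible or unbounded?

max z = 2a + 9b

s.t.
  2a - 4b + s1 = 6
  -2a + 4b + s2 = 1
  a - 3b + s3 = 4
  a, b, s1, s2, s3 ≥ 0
Feasible point: (0, 0) satisfies every constraint, so the LP is feasible.
Direction d = (2, 1): for each constraint row a, a·d ≤ 0 —
  (2)(2) + (-4)(1) = 0 ≤ 0
  (-2)(2) + (4)(1) = 0 ≤ 0
  (1)(2) + (-3)(1) = -1 ≤ 0
and d ≥ 0, so (0, 0) + t·d stays feasible for every t ≥ 0. Along this ray z = 2a + 9b changes by 13 per unit t, so z → +∞.

Unbounded — the objective can increase without bound over the feasible region.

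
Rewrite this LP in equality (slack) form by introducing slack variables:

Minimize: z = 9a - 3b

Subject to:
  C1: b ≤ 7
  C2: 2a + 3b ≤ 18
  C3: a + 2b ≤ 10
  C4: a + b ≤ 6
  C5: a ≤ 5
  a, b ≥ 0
min z = 9a - 3b

s.t.
  b + s1 = 7
  2a + 3b + s2 = 18
  a + 2b + s3 = 10
  a + b + s4 = 6
  a + s5 = 5
  a, b, s1, s2, s3, s4, s5 ≥ 0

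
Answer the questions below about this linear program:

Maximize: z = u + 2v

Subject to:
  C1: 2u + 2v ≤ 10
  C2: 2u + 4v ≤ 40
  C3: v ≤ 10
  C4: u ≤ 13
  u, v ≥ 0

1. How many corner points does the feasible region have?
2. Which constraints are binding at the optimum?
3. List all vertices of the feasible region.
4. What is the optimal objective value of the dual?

1. 3
2. C1, u ≥ 0
3. (0, 0), (5, 0), (0, 5)
4. 10 (by strong duality, equal to the primal optimum)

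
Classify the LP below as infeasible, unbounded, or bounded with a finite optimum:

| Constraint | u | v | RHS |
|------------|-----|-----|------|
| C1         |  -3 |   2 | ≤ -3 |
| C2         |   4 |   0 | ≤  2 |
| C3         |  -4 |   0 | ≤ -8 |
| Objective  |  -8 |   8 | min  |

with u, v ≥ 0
C2 requires 4u ≤ 2, while C3 (-4u ≤ -8) is equivalent to 4u ≥ 8. Together they would need 8 ≤ 4u ≤ 2, which is impossible since 8 > 2. No point satisfies all constraints.

Infeasible: no point satisfies all constraints simultaneously.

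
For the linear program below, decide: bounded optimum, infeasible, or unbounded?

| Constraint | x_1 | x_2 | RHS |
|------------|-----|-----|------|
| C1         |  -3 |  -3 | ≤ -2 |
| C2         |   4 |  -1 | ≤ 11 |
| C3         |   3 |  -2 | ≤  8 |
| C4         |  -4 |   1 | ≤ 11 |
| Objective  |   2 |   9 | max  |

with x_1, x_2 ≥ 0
Feasible point: (0, 1) satisfies every constraint, so the LP is feasible.
Direction d = (1, 4): for each constraint row a, a·d ≤ 0 —
  (-3)(1) + (-3)(4) = -15 ≤ 0
  (4)(1) + (-1)(4) = 0 ≤ 0
  (3)(1) + (-2)(4) = -5 ≤ 0
  (-4)(1) + (1)(4) = 0 ≤ 0
and d ≥ 0, so (0, 1) + t·d stays feasible for every t ≥ 0. Along this ray z = 2x_1 + 9x_2 changes by 38 per unit t, so z → +∞.

Unbounded — the objective can increase without bound over the feasible region.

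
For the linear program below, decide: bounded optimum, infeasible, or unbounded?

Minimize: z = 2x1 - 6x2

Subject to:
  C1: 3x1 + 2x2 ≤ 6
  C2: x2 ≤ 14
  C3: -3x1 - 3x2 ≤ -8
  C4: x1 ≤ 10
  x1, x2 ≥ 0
The point (0, 3) satisfies every constraint, so the LP is feasible; the constraints give x1 ≤ 10 and x2 ≤ 14, which with x1, x2 ≥ 0 keep the feasible region inside a bounded box. A feasible, bounded LP attains a finite optimum at a vertex.

Evaluating z = 2x1 - 6x2 at each vertex:
  (0.6667, 2): z = -10.67
  (0, 3): z = -18
  (0, 2.667): z = -16

Bounded optimum: z* = -18 at (0, 3).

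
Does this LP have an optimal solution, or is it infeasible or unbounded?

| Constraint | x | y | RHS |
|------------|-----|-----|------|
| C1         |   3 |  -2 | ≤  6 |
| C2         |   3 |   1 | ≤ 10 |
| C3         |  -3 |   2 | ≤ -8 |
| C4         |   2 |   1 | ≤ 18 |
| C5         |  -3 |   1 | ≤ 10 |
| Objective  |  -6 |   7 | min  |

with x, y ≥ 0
C1 requires 3x - 2y ≤ 6, while C3 (-3x + 2y ≤ -8) is equivalent to 3x - 2y ≥ 8. Together they would need 8 ≤ 3x - 2y ≤ 6, which is impossible since 8 > 6. No point satisfies all constraints.

The feasible region is empty; the LP is infeasible.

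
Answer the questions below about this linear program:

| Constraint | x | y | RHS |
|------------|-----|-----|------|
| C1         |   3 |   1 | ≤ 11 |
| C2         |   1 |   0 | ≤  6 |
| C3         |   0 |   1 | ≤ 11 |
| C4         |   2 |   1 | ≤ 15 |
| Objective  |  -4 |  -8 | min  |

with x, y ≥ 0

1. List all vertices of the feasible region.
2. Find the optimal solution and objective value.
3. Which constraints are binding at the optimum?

1. (0, 0), (3.667, 0), (0, 11)
2. x = 0, y = 11, z = -88
3. C1, C3, x ≥ 0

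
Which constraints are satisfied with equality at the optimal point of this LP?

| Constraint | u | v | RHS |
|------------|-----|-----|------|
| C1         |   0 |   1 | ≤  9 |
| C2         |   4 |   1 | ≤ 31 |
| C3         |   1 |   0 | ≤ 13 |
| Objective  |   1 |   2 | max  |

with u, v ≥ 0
Optimal: u = 5.5, v = 9
Slack at optimum:
  C1: slack = 0 (binding)
  C2: slack = 0 (binding)
  C3: slack = 7.5
  u ≥ 0: u = 5.5
  v ≥ 0: v = 9
Binding constraints: C1, C2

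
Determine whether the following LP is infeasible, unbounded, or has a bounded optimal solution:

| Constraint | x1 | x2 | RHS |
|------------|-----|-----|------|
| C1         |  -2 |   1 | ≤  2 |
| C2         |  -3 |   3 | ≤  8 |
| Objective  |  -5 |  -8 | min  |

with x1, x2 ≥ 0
Feasible point: (0, 0) satisfies every constraint, so the LP is feasible.
Direction d = (1, 0): for each constraint row a, a·d ≤ 0 —
  (-2)(1) + (1)(0) = -2 ≤ 0
  (-3)(1) + (3)(0) = -3 ≤ 0
and d ≥ 0, so (0, 0) + t·d stays feasible for every t ≥ 0. Along this ray z = -5x1 - 8x2 changes by -5 per unit t, so z → −∞.

The LP is unbounded; z can be made arbitrarily small.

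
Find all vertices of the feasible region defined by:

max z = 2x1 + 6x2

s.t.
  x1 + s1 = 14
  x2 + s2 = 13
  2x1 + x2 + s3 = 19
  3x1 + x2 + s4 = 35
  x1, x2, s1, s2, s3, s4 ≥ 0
Each vertex is the intersection of two constraint boundaries that also satisfies all remaining constraints:
  x1 = 0 and x2 = 0 → (0, 0)
  2x1 + x2 = 19 and x2 = 0 → (9.5, 0)
  x2 = 13 and 2x1 + x2 = 19 → (3, 13)
  x2 = 13 and x1 = 0 → (0, 13)

Vertices: (0, 0), (9.5, 0), (3, 13), (0, 13)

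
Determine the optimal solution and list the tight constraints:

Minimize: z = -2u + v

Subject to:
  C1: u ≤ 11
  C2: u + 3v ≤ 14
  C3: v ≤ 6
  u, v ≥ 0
Optimal: u = 11, v = 0
Binding: C1, v ≥ 0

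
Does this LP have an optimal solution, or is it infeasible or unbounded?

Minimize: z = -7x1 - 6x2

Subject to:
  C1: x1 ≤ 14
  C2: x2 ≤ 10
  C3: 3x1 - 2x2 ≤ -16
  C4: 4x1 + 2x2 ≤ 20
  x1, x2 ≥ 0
The point (0, 10) satisfies every constraint, so the LP is feasible; the constraints give x1 ≤ 14 and x2 ≤ 10, which with x1, x2 ≥ 0 keep the feasible region inside a bounded box. A feasible, bounded LP attains a finite optimum at a vertex.

Evaluating z = -7x1 - 6x2 at each vertex:
  (0, 8): z = -48
  (0.5714, 8.857): z = -57.14
  (0, 10): z = -60

Bounded optimum: z* = -60 at (0, 10).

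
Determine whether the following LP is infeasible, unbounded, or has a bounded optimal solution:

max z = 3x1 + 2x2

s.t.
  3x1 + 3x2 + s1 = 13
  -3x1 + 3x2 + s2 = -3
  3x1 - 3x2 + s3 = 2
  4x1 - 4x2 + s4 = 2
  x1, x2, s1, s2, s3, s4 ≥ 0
The row 3x1 - 3x2 + s3 = 2 with s3 ≥ 0 requires 3x1 - 3x2 ≤ 2, while the row -3x1 + 3x2 + s2 = -3 with s2 ≥ 0 is equivalent to 3x1 - 3x2 ≥ 3. Together they would need 3 ≤ 3x1 - 3x2 ≤ 2, which is impossible since 3 > 2. No point satisfies all constraints.

Infeasible: no point satisfies all constraints simultaneously.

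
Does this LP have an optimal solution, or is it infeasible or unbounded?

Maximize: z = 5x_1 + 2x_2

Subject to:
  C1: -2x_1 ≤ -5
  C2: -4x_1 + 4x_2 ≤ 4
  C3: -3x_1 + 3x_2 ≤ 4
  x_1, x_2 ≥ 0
Feasible point: (3, 0) satisfies every constraint, so the LP is feasible.
Direction d = (1, 0): for each constraint row a, a·d ≤ 0 —
  (-2)(1) + (0)(0) = -2 ≤ 0
  (-4)(1) + (4)(0) = -4 ≤ 0
  (-3)(1) + (3)(0) = -3 ≤ 0
and d ≥ 0, so (3, 0) + t·d stays feasible for every t ≥ 0. Along this ray z = 5x_1 + 2x_2 changes by 5 per unit t, so z → +∞.

Unbounded: there is a feasible ray along which z → +∞.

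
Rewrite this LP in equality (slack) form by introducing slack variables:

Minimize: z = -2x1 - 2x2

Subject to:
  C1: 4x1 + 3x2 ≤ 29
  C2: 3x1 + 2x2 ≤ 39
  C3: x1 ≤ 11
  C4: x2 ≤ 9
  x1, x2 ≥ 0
min z = -2x1 - 2x2

s.t.
  4x1 + 3x2 + s1 = 29
  3x1 + 2x2 + s2 = 39
  x1 + s3 = 11
  x2 + s4 = 9
  x1, x2, s1, s2, s3, s4 ≥ 0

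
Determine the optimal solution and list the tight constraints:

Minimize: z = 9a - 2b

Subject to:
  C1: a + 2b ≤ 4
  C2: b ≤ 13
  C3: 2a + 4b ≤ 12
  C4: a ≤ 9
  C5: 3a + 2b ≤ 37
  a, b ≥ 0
Optimal: a = 0, b = 2
Slack at optimum:
  C1: slack = 0 (binding)
  C2: slack = 11
  C3: slack = 4
  C4: slack = 9
  C5: slack = 33
  a ≥ 0: a = 0 (binding)
  b ≥ 0: b = 2
Binding constraints: C1, a ≥ 0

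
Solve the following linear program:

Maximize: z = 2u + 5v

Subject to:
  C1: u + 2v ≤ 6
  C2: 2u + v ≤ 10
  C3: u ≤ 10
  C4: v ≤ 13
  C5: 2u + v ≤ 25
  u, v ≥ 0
u = 0, v = 3, z = 15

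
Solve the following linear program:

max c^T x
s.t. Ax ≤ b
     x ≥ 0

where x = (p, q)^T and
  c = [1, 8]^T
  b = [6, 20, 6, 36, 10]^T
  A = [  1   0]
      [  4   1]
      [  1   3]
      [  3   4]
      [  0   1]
Each vertex is the intersection of two constraint boundaries that also satisfies all remaining constraints:
  p = 0 and q = 0 → (0, 0)
  4p + q = 20 and q = 0 → (5, 0)
  4p + q = 20 and p + 3q = 6 → (4.909, 0.3636)
  p + 3q = 6 and p = 0 → (0, 2)

Evaluating z = p + 8q at each vertex:
  (0, 0): z = 0
  (5, 0): z = 5
  (4.909, 0.3636): z = 7.818
  (0, 2): z = 16

The maximum is at (0, 2) with z = 16.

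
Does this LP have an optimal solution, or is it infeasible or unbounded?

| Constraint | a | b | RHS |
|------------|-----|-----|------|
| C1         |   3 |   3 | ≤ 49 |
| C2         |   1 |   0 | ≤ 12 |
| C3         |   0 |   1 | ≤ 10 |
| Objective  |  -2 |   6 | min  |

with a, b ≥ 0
The point (12, 0) satisfies every constraint, so the LP is feasible; the constraints give a ≤ 12 and b ≤ 10, which with a, b ≥ 0 keep the feasible region inside a bounded box. A feasible, bounded LP attains a finite optimum at a vertex.

Feasible with finite optimum z* = -24 at (12, 0).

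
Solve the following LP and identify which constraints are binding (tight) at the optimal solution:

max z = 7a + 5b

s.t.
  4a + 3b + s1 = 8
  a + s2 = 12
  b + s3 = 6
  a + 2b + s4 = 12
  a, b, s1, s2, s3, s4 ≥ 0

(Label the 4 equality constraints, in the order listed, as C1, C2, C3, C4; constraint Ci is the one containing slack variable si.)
Optimal: a = 2, b = 0
Slack at optimum:
  C1: slack = 0 (binding)
  C2: slack = 10
  C3: slack = 6
  C4: slack = 10
  a ≥ 0: a = 2
  b ≥ 0: b = 0 (binding)
Binding constraints: C1, b ≥ 0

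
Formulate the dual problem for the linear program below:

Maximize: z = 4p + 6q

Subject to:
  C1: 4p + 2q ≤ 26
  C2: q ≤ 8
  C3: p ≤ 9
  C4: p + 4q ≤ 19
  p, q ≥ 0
Minimize: z = 26y1 + 8y2 + 9y3 + 19y4

Subject to:
  C1: -4y1 - y3 - y4 ≤ -4
  C2: -2y1 - y2 - 4y4 ≤ -6
  y1, y2, y3, y4 ≥ 0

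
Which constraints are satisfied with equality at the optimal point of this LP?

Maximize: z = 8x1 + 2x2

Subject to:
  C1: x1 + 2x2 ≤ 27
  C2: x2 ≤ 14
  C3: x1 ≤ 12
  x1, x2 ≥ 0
Optimal: x1 = 12, x2 = 7.5
Binding: C1, C3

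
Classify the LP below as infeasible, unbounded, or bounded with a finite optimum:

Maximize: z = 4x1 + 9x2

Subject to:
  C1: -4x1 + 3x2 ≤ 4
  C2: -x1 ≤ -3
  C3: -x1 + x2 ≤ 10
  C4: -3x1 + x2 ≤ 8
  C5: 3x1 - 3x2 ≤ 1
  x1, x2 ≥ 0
Feasible point: (3, 3) satisfies every constraint, so the LP is feasible.
Direction d = (1, 1): for each constraint row a, a·d ≤ 0 —
  (-4)(1) + (3)(1) = -1 ≤ 0
  (-1)(1) + (0)(1) = -1 ≤ 0
  (-1)(1) + (1)(1) = 0 ≤ 0
  (-3)(1) + (1)(1) = -2 ≤ 0
  (3)(1) + (-3)(1) = 0 ≤ 0
and d ≥ 0, so (3, 3) + t·d stays feasible for every t ≥ 0. Along this ray z = 4x1 + 9x2 changes by 13 per unit t, so z → +∞.

Unbounded — the objective can increase without bound over the feasible region.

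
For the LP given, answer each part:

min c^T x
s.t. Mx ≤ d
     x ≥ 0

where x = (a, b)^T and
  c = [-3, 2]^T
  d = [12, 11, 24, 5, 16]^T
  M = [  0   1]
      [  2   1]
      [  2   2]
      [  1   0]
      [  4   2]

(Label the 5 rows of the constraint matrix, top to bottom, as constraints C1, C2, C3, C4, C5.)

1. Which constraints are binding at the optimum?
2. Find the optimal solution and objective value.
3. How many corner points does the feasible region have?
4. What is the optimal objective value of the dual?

1. C5, b ≥ 0
2. a = 4, b = 0, z = -12
3. 3
4. -12 (by strong duality, equal to the primal optimum)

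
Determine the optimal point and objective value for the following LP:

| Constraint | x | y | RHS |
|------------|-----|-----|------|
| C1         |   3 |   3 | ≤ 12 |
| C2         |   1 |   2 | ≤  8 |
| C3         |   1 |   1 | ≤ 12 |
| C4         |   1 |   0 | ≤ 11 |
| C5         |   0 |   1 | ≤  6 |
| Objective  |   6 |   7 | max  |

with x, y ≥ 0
Each vertex is the intersection of two constraint boundaries that also satisfies all remaining constraints:
  x = 0 and y = 0 → (0, 0)
  3x + 3y = 12 and y = 0 → (4, 0)
  3x + 3y = 12 and x + 2y = 8 → (0, 4)

Evaluating z = 6x + 7y at each vertex:
  (0, 0): z = 0
  (4, 0): z = 24
  (0, 4): z = 28

The maximum is at (0, 4) with z = 28.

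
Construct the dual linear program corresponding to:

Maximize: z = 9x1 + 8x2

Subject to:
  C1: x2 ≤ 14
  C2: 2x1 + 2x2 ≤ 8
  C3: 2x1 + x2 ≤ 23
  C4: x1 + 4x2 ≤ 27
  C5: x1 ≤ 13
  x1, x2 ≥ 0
Minimize: z = 14y1 + 8y2 + 23y3 + 27y4 + 13y5

Subject to:
  C1: -2y2 - 2y3 - y4 - y5 ≤ -9
  C2: -y1 - 2y2 - y3 - 4y4 ≤ -8
  y1, y2, y3, y4, y5 ≥ 0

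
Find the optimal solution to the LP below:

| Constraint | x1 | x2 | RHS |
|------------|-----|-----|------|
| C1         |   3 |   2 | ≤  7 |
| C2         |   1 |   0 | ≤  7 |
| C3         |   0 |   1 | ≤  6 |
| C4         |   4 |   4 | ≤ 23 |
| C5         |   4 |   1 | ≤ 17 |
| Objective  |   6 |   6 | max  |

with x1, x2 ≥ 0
Each vertex is the intersection of two constraint boundaries that also satisfies all remaining constraints:
  x1 = 0 and x2 = 0 → (0, 0)
  3x1 + 2x2 = 7 and x2 = 0 → (2.333, 0)
  3x1 + 2x2 = 7 and x1 = 0 → (0, 3.5)

Evaluating z = 6x1 + 6x2 at each vertex:
  (0, 0): z = 0
  (2.333, 0): z = 14
  (0, 3.5): z = 21

The maximum is at (0, 3.5) with z = 21.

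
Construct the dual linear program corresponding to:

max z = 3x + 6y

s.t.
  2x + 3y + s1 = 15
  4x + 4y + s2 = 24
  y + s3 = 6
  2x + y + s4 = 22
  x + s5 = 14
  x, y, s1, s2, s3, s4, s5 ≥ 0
Minimize: z = 15y1 + 24y2 + 6y3 + 22y4 + 14y5

Subject to:
  C1: -2y1 - 4y2 - 2y4 - y5 ≤ -3
  C2: -3y1 - 4y2 - y3 - y4 ≤ -6
  y1, y2, y3, y4, y5 ≥ 0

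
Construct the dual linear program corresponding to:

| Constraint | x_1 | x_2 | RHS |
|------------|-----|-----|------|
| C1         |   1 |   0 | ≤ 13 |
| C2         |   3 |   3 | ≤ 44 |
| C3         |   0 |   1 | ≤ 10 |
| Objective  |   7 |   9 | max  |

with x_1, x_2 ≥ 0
Minimize: z = 13y1 + 44y2 + 10y3

Subject to:
  C1: -y1 - 3y2 ≤ -7
  C2: -3y2 - y3 ≤ -9
  y1, y2, y3 ≥ 0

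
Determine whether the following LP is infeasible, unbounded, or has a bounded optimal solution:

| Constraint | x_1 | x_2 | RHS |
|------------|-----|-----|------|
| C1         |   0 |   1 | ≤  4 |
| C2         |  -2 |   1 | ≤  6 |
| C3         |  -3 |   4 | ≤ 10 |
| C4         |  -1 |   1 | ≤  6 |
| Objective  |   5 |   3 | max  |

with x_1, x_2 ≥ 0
Feasible point: (0, 0) satisfies every constraint, so the LP is feasible.
Direction d = (1, 0): for each constraint row a, a·d ≤ 0 —
  (0)(1) + (1)(0) = 0 ≤ 0
  (-2)(1) + (1)(0) = -2 ≤ 0
  (-3)(1) + (4)(0) = -3 ≤ 0
  (-1)(1) + (1)(0) = -1 ≤ 0
and d ≥ 0, so (0, 0) + t·d stays feasible for every t ≥ 0. Along this ray z = 5x_1 + 3x_2 changes by 5 per unit t, so z → +∞.

The LP is unbounded; z can be made arbitrarily large.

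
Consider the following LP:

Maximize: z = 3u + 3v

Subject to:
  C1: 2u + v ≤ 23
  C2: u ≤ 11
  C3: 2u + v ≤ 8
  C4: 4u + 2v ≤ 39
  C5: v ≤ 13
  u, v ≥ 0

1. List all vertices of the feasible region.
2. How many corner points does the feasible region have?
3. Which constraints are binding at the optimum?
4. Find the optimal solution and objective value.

1. (0, 0), (4, 0), (0, 8)
2. 3
3. C3, u ≥ 0
4. u = 0, v = 8, z = 24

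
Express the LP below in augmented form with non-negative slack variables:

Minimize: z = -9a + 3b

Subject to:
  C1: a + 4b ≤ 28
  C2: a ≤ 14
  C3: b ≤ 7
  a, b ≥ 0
min z = -9a + 3b

s.t.
  a + 4b + s1 = 28
  a + s2 = 14
  b + s3 = 7
  a, b, s1, s2, s3 ≥ 0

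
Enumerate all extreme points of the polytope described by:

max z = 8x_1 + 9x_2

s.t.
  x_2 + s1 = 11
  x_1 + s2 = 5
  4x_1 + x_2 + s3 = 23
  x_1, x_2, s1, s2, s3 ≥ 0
Each vertex is the intersection of two constraint boundaries that also satisfies all remaining constraints:
  x_1 = 0 and x_2 = 0 → (0, 0)
  x_1 = 5 and x_2 = 0 → (5, 0)
  x_1 = 5 and 4x_1 + x_2 = 23 → (5, 3)
  x_2 = 11 and 4x_1 + x_2 = 23 → (3, 11)
  x_2 = 11 and x_1 = 0 → (0, 11)

Vertices: (0, 0), (5, 0), (5, 3), (3, 11), (0, 11)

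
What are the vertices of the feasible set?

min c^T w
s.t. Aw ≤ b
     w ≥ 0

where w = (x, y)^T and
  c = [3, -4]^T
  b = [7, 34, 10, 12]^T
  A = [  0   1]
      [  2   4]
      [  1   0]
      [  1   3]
Each vertex is the intersection of two constraint boundaries that also satisfies all remaining constraints:
  x = 0 and y = 0 → (0, 0)
  x = 10 and y = 0 → (10, 0)
  x = 10 and x + 3y = 12 → (10, 0.6667)
  x + 3y = 12 and x = 0 → (0, 4)

Vertices: (0, 0), (10, 0), (10, 0.6667), (0, 4)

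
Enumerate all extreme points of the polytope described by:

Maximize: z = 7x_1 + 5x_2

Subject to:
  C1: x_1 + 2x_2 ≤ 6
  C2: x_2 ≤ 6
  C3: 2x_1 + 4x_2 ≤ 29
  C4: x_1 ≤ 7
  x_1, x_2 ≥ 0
Each vertex is the intersection of two constraint boundaries that also satisfies all remaining constraints:
  x_1 = 0 and x_2 = 0 → (0, 0)
  x_1 + 2x_2 = 6 and x_2 = 0 → (6, 0)
  x_1 + 2x_2 = 6 and x_1 = 0 → (0, 3)

Vertices: (0, 0), (6, 0), (0, 3)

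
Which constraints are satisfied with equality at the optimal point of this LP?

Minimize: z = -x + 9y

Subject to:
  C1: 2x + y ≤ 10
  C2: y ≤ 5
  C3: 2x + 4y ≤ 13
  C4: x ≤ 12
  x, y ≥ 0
Optimal: x = 5, y = 0
Binding: C1, y ≥ 0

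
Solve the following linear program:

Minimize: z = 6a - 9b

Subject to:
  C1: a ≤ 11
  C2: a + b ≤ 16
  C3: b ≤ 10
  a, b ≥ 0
a = 0, b = 10, z = -90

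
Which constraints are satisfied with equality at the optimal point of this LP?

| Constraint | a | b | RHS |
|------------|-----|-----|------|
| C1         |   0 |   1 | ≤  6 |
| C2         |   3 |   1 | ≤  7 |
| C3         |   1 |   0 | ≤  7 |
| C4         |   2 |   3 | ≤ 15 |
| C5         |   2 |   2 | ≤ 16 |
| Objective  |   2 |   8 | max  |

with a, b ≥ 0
Optimal: a = 0, b = 5
Slack at optimum:
  C1: slack = 1
  C2: slack = 2
  C3: slack = 7
  C4: slack = 0 (binding)
  C5: slack = 6
  a ≥ 0: a = 0 (binding)
  b ≥ 0: b = 5
Binding constraints: C4, a ≥ 0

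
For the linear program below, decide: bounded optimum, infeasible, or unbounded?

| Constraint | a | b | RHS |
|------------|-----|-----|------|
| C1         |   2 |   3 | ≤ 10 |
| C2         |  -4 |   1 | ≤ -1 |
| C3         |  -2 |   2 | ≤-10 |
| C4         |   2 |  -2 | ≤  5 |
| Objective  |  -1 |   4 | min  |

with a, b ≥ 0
C4 requires 2a - 2b ≤ 5, while C3 (-2a + 2b ≤ -10) is equivalent to 2a - 2b ≥ 10. Together they would need 10 ≤ 2a - 2b ≤ 5, which is impossible since 10 > 5. No point satisfies all constraints.

The feasible region is empty; the LP is infeasible.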